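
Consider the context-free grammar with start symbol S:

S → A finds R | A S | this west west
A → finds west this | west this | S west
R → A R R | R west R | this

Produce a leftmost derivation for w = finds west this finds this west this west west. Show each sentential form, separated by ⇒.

S ⇒ A S ⇒ S west S ⇒ A finds R west S ⇒ finds west this finds R west S ⇒ finds west this finds this west S ⇒ finds west this finds this west this west west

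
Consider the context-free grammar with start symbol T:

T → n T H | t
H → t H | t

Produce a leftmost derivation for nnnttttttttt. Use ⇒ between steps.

T ⇒ nTH   [T → n T H]
nTH ⇒ nnTHH   [T → n T H]
nnTHH ⇒ nnnTHHH   [T → n T H]
nnnTHHH ⇒ nnntHHH   [T → t]
nnntHHH ⇒ nnnttHH   [H → t]
nnnttHH ⇒ nnntttH   [H → t]
nnntttH ⇒ nnnttttH   [H → t H]
nnnttttH ⇒ nnntttttH   [H → t H]
nnntttttH ⇒ nnnttttttH   [H → t H]
nnnttttttH ⇒ nnntttttttH   [H → t H]
nnntttttttH ⇒ nnnttttttttH   [H → t H]
nnnttttttttH ⇒ nnnttttttttt   [H → t]

T ⇒ nTH ⇒ nnTHH ⇒ nnnTHHH ⇒ nnntHHH ⇒ nnnttHH ⇒ nnntttH ⇒ nnnttttH ⇒ nnntttttH ⇒ nnnttttttH ⇒ nnntttttttH ⇒ nnnttttttttH ⇒ nnnttttttttt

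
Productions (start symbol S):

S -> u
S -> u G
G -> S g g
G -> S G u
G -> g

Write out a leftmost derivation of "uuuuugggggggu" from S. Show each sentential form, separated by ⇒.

S ⇒ uG   [S -> u G]
uG ⇒ uSGu   [G -> S G u]
uSGu ⇒ uuGGu   [S -> u G]
uuGGu ⇒ uuSggGu   [G -> S g g]
uuSggGu ⇒ uuuGggGu   [S -> u G]
uuuGggGu ⇒ uuuSggggGu   [G -> S g g]
uuuSggggGu ⇒ uuuuGggggGu   [S -> u G]
uuuuGggggGu ⇒ uuuuSggggggGu   [G -> S g g]
uuuuSggggggGu ⇒ uuuuuggggggGu   [S -> u]
uuuuuggggggGu ⇒ uuuuugggggggu   [G -> g]

S⇒uG⇒uSGu⇒uuGGu⇒uuSggGu⇒uuuGggGu⇒uuuSggggGu⇒uuuuGggggGu⇒uuuuSggggggGu⇒uuuuuggggggGu⇒uuuuugggggggu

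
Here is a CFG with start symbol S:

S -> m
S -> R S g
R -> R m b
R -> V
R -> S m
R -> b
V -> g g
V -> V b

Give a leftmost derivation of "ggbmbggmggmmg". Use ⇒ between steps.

S ⇒ RSg   [S -> R S g]
RSg ⇒ SmSg   [R -> S m]
SmSg ⇒ RSgmSg   [S -> R S g]
RSgmSg ⇒ RmbSgmSg   [R -> R m b]
RmbSgmSg ⇒ VmbSgmSg   [R -> V]
VmbSgmSg ⇒ VbmbSgmSg   [V -> V b]
VbmbSgmSg ⇒ ggbmbSgmSg   [V -> g g]
ggbmbSgmSg ⇒ ggbmbRSggmSg   [S -> R S g]
ggbmbRSggmSg ⇒ ggbmbVSggmSg   [R -> V]
ggbmbVSggmSg ⇒ ggbmbggSggmSg   [V -> g g]
ggbmbggSggmSg ⇒ ggbmbggmggmSg   [S -> m]
ggbmbggmggmSg ⇒ ggbmbggmggmmg   [S -> m]

S⇒RSg⇒SmSg⇒RSgmSg⇒RmbSgmSg⇒VmbSgmSg⇒VbmbSgmSg⇒ggbmbSgmSg⇒ggbmbRSggmSg⇒ggbmbVSggmSg⇒ggbmbggSggmSg⇒ggbmbggmggmSg⇒ggbmbggmggmmg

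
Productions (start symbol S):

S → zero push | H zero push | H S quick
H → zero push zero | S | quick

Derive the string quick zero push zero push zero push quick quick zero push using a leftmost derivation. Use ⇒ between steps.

S ⇒ H zero push   [S → H zero push]
H zero push ⇒ S zero push   [H → S]
S zero push ⇒ H S quick zero push   [S → H S quick]
H S quick zero push ⇒ quick S quick zero push   [H → quick]
quick S quick zero push ⇒ quick H S quick quick zero push   [S → H S quick]
quick H S quick quick zero push ⇒ quick S S quick quick zero push   [H → S]
quick S S quick quick zero push ⇒ quick H zero push S quick quick zero push   [S → H zero push]
quick H zero push S quick quick zero push ⇒ quick S zero push S quick quick zero push   [H → S]
quick S zero push S quick quick zero push ⇒ quick zero push zero push S quick quick zero push   [S → zero push]
quick zero push zero push S quick quick zero push ⇒ quick zero push zero push zero push quick quick zero push   [S → zero push]

S ⇒ H zero push ⇒ S zero push ⇒ H S quick zero push ⇒ quick S quick zero push ⇒ quick H S quick quick zero push ⇒ quick S S quick quick zero push ⇒ quick H zero push S quick quick zero push ⇒ quick S zero push S quick quick zero push ⇒ quick zero push zero push S quick quick zero push ⇒ quick zero push zero push zero push quick quick zero push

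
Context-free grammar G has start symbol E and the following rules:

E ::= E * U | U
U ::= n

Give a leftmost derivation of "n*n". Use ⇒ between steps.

E ⇒ E*U   [E ::= E * U]
E*U ⇒ U*U   [E ::= U]
U*U ⇒ n*U   [U ::= n]
n*U ⇒ n*n   [U ::= n]

E⇒E*U⇒U*U⇒n*U⇒n*n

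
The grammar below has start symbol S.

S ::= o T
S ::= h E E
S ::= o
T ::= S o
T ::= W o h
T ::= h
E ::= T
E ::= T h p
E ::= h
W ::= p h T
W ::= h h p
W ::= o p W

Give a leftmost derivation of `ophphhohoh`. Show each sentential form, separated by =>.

S => oT => oWoh => ophToh => ophWohoh => ophphTohoh => ophphhohoh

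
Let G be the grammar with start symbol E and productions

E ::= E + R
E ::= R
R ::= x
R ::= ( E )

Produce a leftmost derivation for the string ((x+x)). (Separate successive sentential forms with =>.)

E => R => (E) => (R) => ((E)) => ((E+R)) => ((R+R)) => ((x+R)) => ((x+x))

E => R   [E ::= R]
R => (E)   [R ::= ( E )]
(E) => (R)   [E ::= R]
(R) => ((E))   [R ::= ( E )]
((E)) => ((E+R))   [E ::= E + R]
((E+R)) => ((R+R))   [E ::= R]
((R+R)) => ((x+R))   [R ::= x]
((x+R)) => ((x+x))   [R ::= x]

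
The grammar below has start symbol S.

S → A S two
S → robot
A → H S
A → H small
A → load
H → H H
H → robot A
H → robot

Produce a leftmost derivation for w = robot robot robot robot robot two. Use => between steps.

S => A S two => H S S two => H H S S two => H H H S S two => robot H H S S two => robot robot H S S two => robot robot robot S S two => robot robot robot robot S two => robot robot robot robot robot two

S => A S two   [S → A S two]
A S two => H S S two   [A → H S]
H S S two => H H S S two   [H → H H]
H H S S two => H H H S S two   [H → H H]
H H H S S two => robot H H S S two   [H → robot]
robot H H S S two => robot robot H S S two   [H → robot]
robot robot H S S two => robot robot robot S S two   [H → robot]
robot robot robot S S two => robot robot robot robot S two   [S → robot]
robot robot robot robot S two => robot robot robot robot robot two   [S → robot]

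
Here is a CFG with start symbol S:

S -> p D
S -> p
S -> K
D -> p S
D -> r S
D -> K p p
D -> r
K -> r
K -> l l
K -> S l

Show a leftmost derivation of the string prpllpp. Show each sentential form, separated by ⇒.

S ⇒ pD   [S -> p D]
pD ⇒ prS   [D -> r S]
prS ⇒ prpD   [S -> p D]
prpD ⇒ prpKpp   [D -> K p p]
prpKpp ⇒ prpllpp   [K -> l l]

S ⇒ pD ⇒ prS ⇒ prpD ⇒ prpKpp ⇒ prpllpp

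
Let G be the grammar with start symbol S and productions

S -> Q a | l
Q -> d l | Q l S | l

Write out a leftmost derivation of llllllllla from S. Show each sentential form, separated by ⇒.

S⇒Qa⇒QlSa⇒QlSlSa⇒QlSlSlSa⇒QlSlSlSlSa⇒llSlSlSlSa⇒llllSlSlSa⇒llllllSlSa⇒llllllllSa⇒llllllllla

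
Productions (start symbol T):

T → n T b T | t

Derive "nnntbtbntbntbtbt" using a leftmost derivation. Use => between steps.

T=>nTbT=>nnTbTbT=>nnnTbTbTbT=>nnntbTbTbT=>nnntbtbTbT=>nnntbtbnTbTbT=>nnntbtbntbTbT=>nnntbtbntbnTbTbT=>nnntbtbntbntbTbT=>nnntbtbntbntbtbT=>nnntbtbntbntbtbt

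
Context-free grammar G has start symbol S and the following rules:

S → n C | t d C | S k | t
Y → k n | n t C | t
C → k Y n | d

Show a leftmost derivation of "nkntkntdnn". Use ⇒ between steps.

S ⇒ nC ⇒ nkYn ⇒ nkntCn ⇒ nkntkYnn ⇒ nkntkntCnn ⇒ nkntkntdnn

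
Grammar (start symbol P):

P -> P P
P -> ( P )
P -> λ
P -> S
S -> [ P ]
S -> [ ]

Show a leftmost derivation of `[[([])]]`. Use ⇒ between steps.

P⇒PP⇒SP⇒[P]P⇒[S]P⇒[[P]]P⇒[[(P)]]P⇒[[(S)]]P⇒[[([P])]]P⇒[[([])]]P⇒[[([])]]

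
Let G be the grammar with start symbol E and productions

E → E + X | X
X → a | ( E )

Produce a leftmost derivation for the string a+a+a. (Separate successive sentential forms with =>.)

E => E+X   [E → E + X]
E+X => E+X+X   [E → E + X]
E+X+X => X+X+X   [E → X]
X+X+X => a+X+X   [X → a]
a+X+X => a+a+X   [X → a]
a+a+X => a+a+a   [X → a]

E=>E+X=>E+X+X=>X+X+X=>a+X+X=>a+a+X=>a+a+a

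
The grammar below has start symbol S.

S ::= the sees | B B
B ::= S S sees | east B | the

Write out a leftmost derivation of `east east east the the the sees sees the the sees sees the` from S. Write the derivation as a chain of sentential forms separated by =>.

S => B B => east B B => east S S sees B => east B B S sees B => east east B B S sees B => east east east B B S sees B => east east east S S sees B S sees B => east east east B B S sees B S sees B => east east east the B S sees B S sees B => east east east the the S sees B S sees B => east east east the the the sees sees B S sees B => east east east the the the sees sees the S sees B => east east east the the the sees sees the the sees sees B => east east east the the the sees sees the the sees sees the

S => B B   [S ::= B B]
B B => east B B   [B ::= east B]
east B B => east S S sees B   [B ::= S S sees]
east S S sees B => east B B S sees B   [S ::= B B]
east B B S sees B => east east B B S sees B   [B ::= east B]
east east B B S sees B => east east east B B S sees B   [B ::= east B]
east east east B B S sees B => east east east S S sees B S sees B   [B ::= S S sees]
east east east S S sees B S sees B => east east east B B S sees B S sees B   [S ::= B B]
east east east B B S sees B S sees B => east east east the B S sees B S sees B   [B ::= the]
east east east the B S sees B S sees B => east east east the the S sees B S sees B   [B ::= the]
east east east the the S sees B S sees B => east east east the the the sees sees B S sees B   [S ::= the sees]
east east east the the the sees sees B S sees B => east east east the the the sees sees the S sees B   [B ::= the]
east east east the the the sees sees the S sees B => east east east the the the sees sees the the sees sees B   [S ::= the sees]
east east east the the the sees sees the the sees sees B => east east east the the the sees sees the the sees sees the   [B ::= the]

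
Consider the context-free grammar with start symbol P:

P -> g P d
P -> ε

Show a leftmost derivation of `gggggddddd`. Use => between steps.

P => gPd   [P -> g P d]
gPd => ggPdd   [P -> g P d]
ggPdd => gggPddd   [P -> g P d]
gggPddd => ggggPdddd   [P -> g P d]
ggggPdddd => gggggPddddd   [P -> g P d]
gggggPddddd => gggggddddd   [P -> ε]

P=>gPd=>ggPdd=>gggPddd=>ggggPdddd=>gggggPddddd=>gggggddddd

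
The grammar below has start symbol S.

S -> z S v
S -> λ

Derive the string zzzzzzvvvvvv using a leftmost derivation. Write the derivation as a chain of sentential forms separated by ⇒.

S ⇒ zSv ⇒ zzSvv ⇒ zzzSvvv ⇒ zzzzSvvvv ⇒ zzzzzSvvvvv ⇒ zzzzzzSvvvvvv ⇒ zzzzzzvvvvvv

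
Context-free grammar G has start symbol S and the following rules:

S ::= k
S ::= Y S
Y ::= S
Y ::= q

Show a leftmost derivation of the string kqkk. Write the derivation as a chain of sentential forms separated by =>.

S => YS => SS => kS => kYS => kqS => kqYS => kqSS => kqkS => kqkk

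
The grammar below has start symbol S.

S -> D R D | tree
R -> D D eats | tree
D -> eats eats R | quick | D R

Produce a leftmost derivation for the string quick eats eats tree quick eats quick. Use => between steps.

S => D R D   [S -> D R D]
D R D => quick R D   [D -> quick]
quick R D => quick D D eats D   [R -> D D eats]
quick D D eats D => quick eats eats R D eats D   [D -> eats eats R]
quick eats eats R D eats D => quick eats eats tree D eats D   [R -> tree]
quick eats eats tree D eats D => quick eats eats tree quick eats D   [D -> quick]
quick eats eats tree quick eats D => quick eats eats tree quick eats quick   [D -> quick]

S => D R D => quick R D => quick D D eats D => quick eats eats R D eats D => quick eats eats tree D eats D => quick eats eats tree quick eats D => quick eats eats tree quick eats quick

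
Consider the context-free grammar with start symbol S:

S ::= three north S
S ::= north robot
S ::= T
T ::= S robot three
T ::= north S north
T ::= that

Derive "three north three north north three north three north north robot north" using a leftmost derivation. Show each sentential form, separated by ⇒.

S ⇒ three north S ⇒ three north three north S ⇒ three north three north T ⇒ three north three north north S north ⇒ three north three north north three north S north ⇒ three north three north north three north three north S north ⇒ three north three north north three north three north north robot north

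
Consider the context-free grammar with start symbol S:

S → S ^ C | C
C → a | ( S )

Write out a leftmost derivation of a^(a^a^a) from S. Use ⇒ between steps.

S⇒S^C⇒C^C⇒a^C⇒a^(S)⇒a^(S^C)⇒a^(S^C^C)⇒a^(C^C^C)⇒a^(a^C^C)⇒a^(a^a^C)⇒a^(a^a^a)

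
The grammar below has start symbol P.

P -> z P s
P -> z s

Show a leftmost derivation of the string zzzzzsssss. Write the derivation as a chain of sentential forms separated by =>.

P=>zPs=>zzPss=>zzzPsss=>zzzzPssss=>zzzzzsssss

P => zPs   [P -> z P s]
zPs => zzPss   [P -> z P s]
zzPss => zzzPsss   [P -> z P s]
zzzPsss => zzzzPssss   [P -> z P s]
zzzzPssss => zzzzzsssss   [P -> z s]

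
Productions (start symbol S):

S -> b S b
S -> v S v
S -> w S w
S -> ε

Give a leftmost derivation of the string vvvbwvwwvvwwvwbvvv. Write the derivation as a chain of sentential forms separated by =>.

S=>vSv=>vvSvv=>vvvSvvv=>vvvbSbvvv=>vvvbwSwbvvv=>vvvbwvSvwbvvv=>vvvbwvwSwvwbvvv=>vvvbwvwwSwwvwbvvv=>vvvbwvwwvSvwwvwbvvv=>vvvbwvwwvvwwvwbvvv

S => vSv   [S -> v S v]
vSv => vvSvv   [S -> v S v]
vvSvv => vvvSvvv   [S -> v S v]
vvvSvvv => vvvbSbvvv   [S -> b S b]
vvvbSbvvv => vvvbwSwbvvv   [S -> w S w]
vvvbwSwbvvv => vvvbwvSvwbvvv   [S -> v S v]
vvvbwvSvwbvvv => vvvbwvwSwvwbvvv   [S -> w S w]
vvvbwvwSwvwbvvv => vvvbwvwwSwwvwbvvv   [S -> w S w]
vvvbwvwwSwwvwbvvv => vvvbwvwwvSvwwvwbvvv   [S -> v S v]
vvvbwvwwvSvwwvwbvvv => vvvbwvwwvvwwvwbvvv   [S -> ε]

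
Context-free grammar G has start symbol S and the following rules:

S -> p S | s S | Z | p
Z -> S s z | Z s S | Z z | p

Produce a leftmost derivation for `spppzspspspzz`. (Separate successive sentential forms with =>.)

S => sS => spS => sppS => sppZ => sppZz => sppZzz => sppZsSzz => sppZsSsSzz => sppZsSsSsSzz => sppZzsSsSsSzz => spppzsSsSsSzz => spppzspsSsSzz => spppzspspsSzz => spppzspspspzz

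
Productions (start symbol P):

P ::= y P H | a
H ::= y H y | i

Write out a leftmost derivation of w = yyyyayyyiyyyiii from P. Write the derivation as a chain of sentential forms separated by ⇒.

P⇒yPH⇒yyPHH⇒yyyPHHH⇒yyyyPHHHH⇒yyyyaHHHH⇒yyyyayHyHHH⇒yyyyayyHyyHHH⇒yyyyayyyHyyyHHH⇒yyyyayyyiyyyHHH⇒yyyyayyyiyyyiHH⇒yyyyayyyiyyyiiH⇒yyyyayyyiyyyiii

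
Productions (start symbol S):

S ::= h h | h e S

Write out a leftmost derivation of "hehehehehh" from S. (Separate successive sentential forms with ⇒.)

S⇒heS⇒heheS⇒heheheS⇒heheheheS⇒hehehehehh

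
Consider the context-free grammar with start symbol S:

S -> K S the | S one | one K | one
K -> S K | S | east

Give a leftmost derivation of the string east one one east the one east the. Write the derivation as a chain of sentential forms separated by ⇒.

S ⇒ K S the ⇒ S S the ⇒ K S the S the ⇒ east S the S the ⇒ east one K the S the ⇒ east one S K the S the ⇒ east one one K the S the ⇒ east one one east the S the ⇒ east one one east the one K the ⇒ east one one east the one east the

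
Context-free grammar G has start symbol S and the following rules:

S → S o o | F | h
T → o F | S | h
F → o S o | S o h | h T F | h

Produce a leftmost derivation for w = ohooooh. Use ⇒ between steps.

S ⇒ F ⇒ Soh ⇒ Soooh ⇒ Foooh ⇒ oSooooh ⇒ ohooooh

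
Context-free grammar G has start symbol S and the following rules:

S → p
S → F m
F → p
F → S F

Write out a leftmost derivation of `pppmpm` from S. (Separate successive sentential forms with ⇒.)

S ⇒ Fm ⇒ SFm ⇒ FmFm ⇒ SFmFm ⇒ pFmFm ⇒ pSFmFm ⇒ ppFmFm ⇒ pppmFm ⇒ pppmpm

S ⇒ Fm   [S → F m]
Fm ⇒ SFm   [F → S F]
SFm ⇒ FmFm   [S → F m]
FmFm ⇒ SFmFm   [F → S F]
SFmFm ⇒ pFmFm   [S → p]
pFmFm ⇒ pSFmFm   [F → S F]
pSFmFm ⇒ ppFmFm   [S → p]
ppFmFm ⇒ pppmFm   [F → p]
pppmFm ⇒ pppmpm   [F → p]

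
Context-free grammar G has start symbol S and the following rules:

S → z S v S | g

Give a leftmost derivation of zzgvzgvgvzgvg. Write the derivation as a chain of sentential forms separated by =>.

S => zSvS => zzSvSvS => zzgvSvS => zzgvzSvSvS => zzgvzgvSvS => zzgvzgvgvS => zzgvzgvgvzSvS => zzgvzgvgvzgvS => zzgvzgvgvzgvg

S => zSvS   [S → z S v S]
zSvS => zzSvSvS   [S → z S v S]
zzSvSvS => zzgvSvS   [S → g]
zzgvSvS => zzgvzSvSvS   [S → z S v S]
zzgvzSvSvS => zzgvzgvSvS   [S → g]
zzgvzgvSvS => zzgvzgvgvS   [S → g]
zzgvzgvgvS => zzgvzgvgvzSvS   [S → z S v S]
zzgvzgvgvzSvS => zzgvzgvgvzgvS   [S → g]
zzgvzgvgvzgvS => zzgvzgvgvzgvg   [S → g]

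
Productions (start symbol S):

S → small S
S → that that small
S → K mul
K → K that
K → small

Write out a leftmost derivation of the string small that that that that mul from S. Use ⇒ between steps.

S ⇒ K mul   [S → K mul]
K mul ⇒ K that mul   [K → K that]
K that mul ⇒ K that that mul   [K → K that]
K that that mul ⇒ K that that that mul   [K → K that]
K that that that mul ⇒ K that that that that mul   [K → K that]
K that that that that mul ⇒ small that that that that mul   [K → small]

S ⇒ K mul ⇒ K that mul ⇒ K that that mul ⇒ K that that that mul ⇒ K that that that that mul ⇒ small that that that that mul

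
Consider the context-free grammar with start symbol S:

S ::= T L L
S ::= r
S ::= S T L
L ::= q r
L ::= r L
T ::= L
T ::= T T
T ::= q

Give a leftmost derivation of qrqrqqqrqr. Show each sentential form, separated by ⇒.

S⇒TLL⇒TTLL⇒TTTLL⇒TTTTLL⇒LTTTLL⇒qrTTTLL⇒qrLTTLL⇒qrqrTTLL⇒qrqrqTLL⇒qrqrqqLL⇒qrqrqqqrL⇒qrqrqqqrqr

S ⇒ TLL   [S ::= T L L]
TLL ⇒ TTLL   [T ::= T T]
TTLL ⇒ TTTLL   [T ::= T T]
TTTLL ⇒ TTTTLL   [T ::= T T]
TTTTLL ⇒ LTTTLL   [T ::= L]
LTTTLL ⇒ qrTTTLL   [L ::= q r]
qrTTTLL ⇒ qrLTTLL   [T ::= L]
qrLTTLL ⇒ qrqrTTLL   [L ::= q r]
qrqrTTLL ⇒ qrqrqTLL   [T ::= q]
qrqrqTLL ⇒ qrqrqqLL   [T ::= q]
qrqrqqLL ⇒ qrqrqqqrL   [L ::= q r]
qrqrqqqrL ⇒ qrqrqqqrqr   [L ::= q r]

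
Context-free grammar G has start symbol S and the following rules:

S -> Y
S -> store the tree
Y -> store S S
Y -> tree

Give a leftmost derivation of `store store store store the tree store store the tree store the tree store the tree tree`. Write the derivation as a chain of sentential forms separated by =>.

S => Y => store S S => store Y S => store store S S S => store store Y S S => store store store S S S S => store store store store the tree S S S => store store store store the tree Y S S => store store store store the tree store S S S S => store store store store the tree store store the tree S S S => store store store store the tree store store the tree store the tree S S => store store store store the tree store store the tree store the tree store the tree S => store store store store the tree store store the tree store the tree store the tree Y => store store store store the tree store store the tree store the tree store the tree tree

S => Y   [S -> Y]
Y => store S S   [Y -> store S S]
store S S => store Y S   [S -> Y]
store Y S => store store S S S   [Y -> store S S]
store store S S S => store store Y S S   [S -> Y]
store store Y S S => store store store S S S S   [Y -> store S S]
store store store S S S S => store store store store the tree S S S   [S -> store the tree]
store store store store the tree S S S => store store store store the tree Y S S   [S -> Y]
store store store store the tree Y S S => store store store store the tree store S S S S   [Y -> store S S]
store store store store the tree store S S S S => store store store store the tree store store the tree S S S   [S -> store the tree]
store store store store the tree store store the tree S S S => store store store store the tree store store the tree store the tree S S   [S -> store the tree]
store store store store the tree store store the tree store the tree S S => store store store store the tree store store the tree store the tree store the tree S   [S -> store the tree]
store store store store the tree store store the tree store the tree store the tree S => store store store store the tree store store the tree store the tree store the tree Y   [S -> Y]
store store store store the tree store store the tree store the tree store the tree Y => store store store store the tree store store the tree store the tree store the tree tree   [Y -> tree]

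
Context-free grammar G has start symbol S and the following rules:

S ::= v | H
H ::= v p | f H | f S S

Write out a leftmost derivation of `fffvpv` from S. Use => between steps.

S => H => fH => ffH => fffSS => fffHS => fffvpS => fffvpv

S => H   [S ::= H]
H => fH   [H ::= f H]
fH => ffH   [H ::= f H]
ffH => fffSS   [H ::= f S S]
fffSS => fffHS   [S ::= H]
fffHS => fffvpS   [H ::= v p]
fffvpS => fffvpv   [S ::= v]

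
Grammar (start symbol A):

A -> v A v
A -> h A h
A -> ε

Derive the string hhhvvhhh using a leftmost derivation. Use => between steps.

A=>hAh=>hhAhh=>hhhAhhh=>hhhvAvhhh=>hhhvvhhh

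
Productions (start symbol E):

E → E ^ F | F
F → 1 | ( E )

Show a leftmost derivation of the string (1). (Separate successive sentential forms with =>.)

E => F   [E → F]
F => (E)   [F → ( E )]
(E) => (F)   [E → F]
(F) => (1)   [F → 1]

E => F => (E) => (F) => (1)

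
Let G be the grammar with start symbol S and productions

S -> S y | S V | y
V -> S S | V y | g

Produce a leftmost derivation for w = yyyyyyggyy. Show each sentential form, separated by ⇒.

S ⇒ Sy   [S -> S y]
Sy ⇒ Syy   [S -> S y]
Syy ⇒ SVyy   [S -> S V]
SVyy ⇒ SVVyy   [S -> S V]
SVVyy ⇒ yVVyy   [S -> y]
yVVyy ⇒ ySSVyy   [V -> S S]
ySSVyy ⇒ ySySVyy   [S -> S y]
ySySVyy ⇒ ySyySVyy   [S -> S y]
ySyySVyy ⇒ ySyyySVyy   [S -> S y]
ySyyySVyy ⇒ yyyyySVyy   [S -> y]
yyyyySVyy ⇒ yyyyySVVyy   [S -> S V]
yyyyySVVyy ⇒ yyyyyyVVyy   [S -> y]
yyyyyyVVyy ⇒ yyyyyygVyy   [V -> g]
yyyyyygVyy ⇒ yyyyyyggyy   [V -> g]

S ⇒ Sy ⇒ Syy ⇒ SVyy ⇒ SVVyy ⇒ yVVyy ⇒ ySSVyy ⇒ ySySVyy ⇒ ySyySVyy ⇒ ySyyySVyy ⇒ yyyyySVyy ⇒ yyyyySVVyy ⇒ yyyyyyVVyy ⇒ yyyyyygVyy ⇒ yyyyyyggyy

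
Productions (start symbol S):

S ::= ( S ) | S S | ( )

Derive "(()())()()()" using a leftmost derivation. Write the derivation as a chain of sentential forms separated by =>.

S => SS   [S ::= S S]
SS => SSS   [S ::= S S]
SSS => SSSS   [S ::= S S]
SSSS => (S)SSS   [S ::= ( S )]
(S)SSS => (SS)SSS   [S ::= S S]
(SS)SSS => (()S)SSS   [S ::= ( )]
(()S)SSS => (()())SSS   [S ::= ( )]
(()())SSS => (()())()SS   [S ::= ( )]
(()())()SS => (()())()()S   [S ::= ( )]
(()())()()S => (()())()()()   [S ::= ( )]

S => SS => SSS => SSSS => (S)SSS => (SS)SSS => (()S)SSS => (()())SSS => (()())()SS => (()())()()S => (()())()()()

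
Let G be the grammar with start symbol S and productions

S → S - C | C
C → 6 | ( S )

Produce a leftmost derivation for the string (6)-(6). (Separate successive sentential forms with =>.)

S => S-C => C-C => (S)-C => (C)-C => (6)-C => (6)-(S) => (6)-(C) => (6)-(6)

S => S-C   [S → S - C]
S-C => C-C   [S → C]
C-C => (S)-C   [C → ( S )]
(S)-C => (C)-C   [S → C]
(C)-C => (6)-C   [C → 6]
(6)-C => (6)-(S)   [C → ( S )]
(6)-(S) => (6)-(C)   [S → C]
(6)-(C) => (6)-(6)   [C → 6]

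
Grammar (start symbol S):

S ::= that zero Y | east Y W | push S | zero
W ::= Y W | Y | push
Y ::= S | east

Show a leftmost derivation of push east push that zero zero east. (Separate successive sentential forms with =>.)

S => push S   [S ::= push S]
push S => push east Y W   [S ::= east Y W]
push east Y W => push east S W   [Y ::= S]
push east S W => push east push S W   [S ::= push S]
push east push S W => push east push that zero Y W   [S ::= that zero Y]
push east push that zero Y W => push east push that zero S W   [Y ::= S]
push east push that zero S W => push east push that zero zero W   [S ::= zero]
push east push that zero zero W => push east push that zero zero Y   [W ::= Y]
push east push that zero zero Y => push east push that zero zero east   [Y ::= east]

S => push S => push east Y W => push east S W => push east push S W => push east push that zero Y W => push east push that zero S W => push east push that zero zero W => push east push that zero zero Y => push east push that zero zero east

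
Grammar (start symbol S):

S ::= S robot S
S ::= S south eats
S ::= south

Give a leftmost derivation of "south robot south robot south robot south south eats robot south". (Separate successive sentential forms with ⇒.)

S ⇒ S robot S ⇒ south robot S ⇒ south robot S robot S ⇒ south robot S south eats robot S ⇒ south robot S robot S south eats robot S ⇒ south robot S robot S robot S south eats robot S ⇒ south robot south robot S robot S south eats robot S ⇒ south robot south robot south robot S south eats robot S ⇒ south robot south robot south robot south south eats robot S ⇒ south robot south robot south robot south south eats robot south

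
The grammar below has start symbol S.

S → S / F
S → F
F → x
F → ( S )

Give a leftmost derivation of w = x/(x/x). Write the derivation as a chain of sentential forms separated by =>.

S=>S/F=>F/F=>x/F=>x/(S)=>x/(S/F)=>x/(F/F)=>x/(x/F)=>x/(x/x)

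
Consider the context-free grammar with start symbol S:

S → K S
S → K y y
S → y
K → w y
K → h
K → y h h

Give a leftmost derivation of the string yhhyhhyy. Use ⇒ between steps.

S⇒KS⇒yhhS⇒yhhKyy⇒yhhyhhyy

S ⇒ KS   [S → K S]
KS ⇒ yhhS   [K → y h h]
yhhS ⇒ yhhKyy   [S → K y y]
yhhKyy ⇒ yhhyhhyy   [K → y h h]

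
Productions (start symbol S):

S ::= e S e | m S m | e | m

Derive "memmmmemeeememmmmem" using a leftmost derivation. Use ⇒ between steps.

S ⇒ mSm   [S ::= m S m]
mSm ⇒ meSem   [S ::= e S e]
meSem ⇒ memSmem   [S ::= m S m]
memSmem ⇒ memmSmmem   [S ::= m S m]
memmSmmem ⇒ memmmSmmmem   [S ::= m S m]
memmmSmmmem ⇒ memmmmSmmmmem   [S ::= m S m]
memmmmSmmmmem ⇒ memmmmeSemmmmem   [S ::= e S e]
memmmmeSemmmmem ⇒ memmmmemSmemmmmem   [S ::= m S m]
memmmmemSmemmmmem ⇒ memmmmemeSememmmmem   [S ::= e S e]
memmmmemeSememmmmem ⇒ memmmmemeeememmmmem   [S ::= e]

S ⇒ mSm ⇒ meSem ⇒ memSmem ⇒ memmSmmem ⇒ memmmSmmmem ⇒ memmmmSmmmmem ⇒ memmmmeSemmmmem ⇒ memmmmemSmemmmmem ⇒ memmmmemeSememmmmem ⇒ memmmmemeeememmmmem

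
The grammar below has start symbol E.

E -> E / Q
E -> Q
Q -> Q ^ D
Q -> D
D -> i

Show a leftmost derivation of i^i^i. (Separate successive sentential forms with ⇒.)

E ⇒ Q ⇒ Q^D ⇒ Q^D^D ⇒ D^D^D ⇒ i^D^D ⇒ i^i^D ⇒ i^i^i

E ⇒ Q   [E -> Q]
Q ⇒ Q^D   [Q -> Q ^ D]
Q^D ⇒ Q^D^D   [Q -> Q ^ D]
Q^D^D ⇒ D^D^D   [Q -> D]
D^D^D ⇒ i^D^D   [D -> i]
i^D^D ⇒ i^i^D   [D -> i]
i^i^D ⇒ i^i^i   [D -> i]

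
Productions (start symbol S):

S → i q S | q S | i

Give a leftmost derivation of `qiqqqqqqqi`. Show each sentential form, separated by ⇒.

S ⇒ qS   [S → q S]
qS ⇒ qiqS   [S → i q S]
qiqS ⇒ qiqqS   [S → q S]
qiqqS ⇒ qiqqqS   [S → q S]
qiqqqS ⇒ qiqqqqS   [S → q S]
qiqqqqS ⇒ qiqqqqqS   [S → q S]
qiqqqqqS ⇒ qiqqqqqqS   [S → q S]
qiqqqqqqS ⇒ qiqqqqqqqS   [S → q S]
qiqqqqqqqS ⇒ qiqqqqqqqi   [S → i]

S ⇒ qS ⇒ qiqS ⇒ qiqqS ⇒ qiqqqS ⇒ qiqqqqS ⇒ qiqqqqqS ⇒ qiqqqqqqS ⇒ qiqqqqqqqS ⇒ qiqqqqqqqi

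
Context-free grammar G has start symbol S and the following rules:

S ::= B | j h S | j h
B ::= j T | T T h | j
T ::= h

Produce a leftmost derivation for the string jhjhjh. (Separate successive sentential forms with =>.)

S => jhS => jhjhS => jhjhB => jhjhjT => jhjhjh

S => jhS   [S ::= j h S]
jhS => jhjhS   [S ::= j h S]
jhjhS => jhjhB   [S ::= B]
jhjhB => jhjhjT   [B ::= j T]
jhjhjT => jhjhjh   [T ::= h]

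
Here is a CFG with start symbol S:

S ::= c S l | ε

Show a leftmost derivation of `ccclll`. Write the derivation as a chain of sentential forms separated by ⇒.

S⇒cSl⇒ccSll⇒cccSlll⇒ccclll

S ⇒ cSl   [S ::= c S l]
cSl ⇒ ccSll   [S ::= c S l]
ccSll ⇒ cccSlll   [S ::= c S l]
cccSlll ⇒ ccclll   [S ::= ε]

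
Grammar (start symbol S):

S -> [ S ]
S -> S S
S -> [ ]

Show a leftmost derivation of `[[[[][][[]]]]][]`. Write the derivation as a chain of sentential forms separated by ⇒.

S ⇒ SS   [S -> S S]
SS ⇒ [S]S   [S -> [ S ]]
[S]S ⇒ [[S]]S   [S -> [ S ]]
[[S]]S ⇒ [[[S]]]S   [S -> [ S ]]
[[[S]]]S ⇒ [[[SS]]]S   [S -> S S]
[[[SS]]]S ⇒ [[[[]S]]]S   [S -> [ ]]
[[[[]S]]]S ⇒ [[[[]SS]]]S   [S -> S S]
[[[[]SS]]]S ⇒ [[[[][]S]]]S   [S -> [ ]]
[[[[][]S]]]S ⇒ [[[[][][S]]]]S   [S -> [ S ]]
[[[[][][S]]]]S ⇒ [[[[][][[]]]]]S   [S -> [ ]]
[[[[][][[]]]]]S ⇒ [[[[][][[]]]]][]   [S -> [ ]]

S⇒SS⇒[S]S⇒[[S]]S⇒[[[S]]]S⇒[[[SS]]]S⇒[[[[]S]]]S⇒[[[[]SS]]]S⇒[[[[][]S]]]S⇒[[[[][][S]]]]S⇒[[[[][][[]]]]]S⇒[[[[][][[]]]]][]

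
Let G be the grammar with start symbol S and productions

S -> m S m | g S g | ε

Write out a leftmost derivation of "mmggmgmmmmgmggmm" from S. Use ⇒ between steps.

S ⇒ mSm ⇒ mmSmm ⇒ mmgSgmm ⇒ mmggSggmm ⇒ mmggmSmggmm ⇒ mmggmgSgmggmm ⇒ mmggmgmSmgmggmm ⇒ mmggmgmmSmmgmggmm ⇒ mmggmgmmmmgmggmm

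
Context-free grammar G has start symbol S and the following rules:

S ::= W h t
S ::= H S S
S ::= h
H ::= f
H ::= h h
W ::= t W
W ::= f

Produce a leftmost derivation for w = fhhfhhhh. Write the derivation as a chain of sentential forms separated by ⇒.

S⇒HSS⇒fSS⇒fHSSS⇒fhhSSS⇒fhhHSSSS⇒fhhfSSSS⇒fhhfhSSS⇒fhhfhhSS⇒fhhfhhhS⇒fhhfhhhh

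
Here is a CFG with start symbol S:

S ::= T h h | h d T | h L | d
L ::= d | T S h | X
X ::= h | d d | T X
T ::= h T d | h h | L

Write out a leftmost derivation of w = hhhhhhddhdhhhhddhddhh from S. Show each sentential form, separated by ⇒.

S ⇒ Thh   [S ::= T h h]
Thh ⇒ hTdhh   [T ::= h T d]
hTdhh ⇒ hhTddhh   [T ::= h T d]
hhTddhh ⇒ hhLddhh   [T ::= L]
hhLddhh ⇒ hhTShddhh   [L ::= T S h]
hhTShddhh ⇒ hhhTdShddhh   [T ::= h T d]
hhhTdShddhh ⇒ hhhhTddShddhh   [T ::= h T d]
hhhhTddShddhh ⇒ hhhhhhddShddhh   [T ::= h h]
hhhhhhddShddhh ⇒ hhhhhhddhdThddhh   [S ::= h d T]
hhhhhhddhdThddhh ⇒ hhhhhhddhdhTdhddhh   [T ::= h T d]
hhhhhhddhdhTdhddhh ⇒ hhhhhhddhdhhTddhddhh   [T ::= h T d]
hhhhhhddhdhhTddhddhh ⇒ hhhhhhddhdhhhhddhddhh   [T ::= h h]

S⇒Thh⇒hTdhh⇒hhTddhh⇒hhLddhh⇒hhTShddhh⇒hhhTdShddhh⇒hhhhTddShddhh⇒hhhhhhddShddhh⇒hhhhhhddhdThddhh⇒hhhhhhddhdhTdhddhh⇒hhhhhhddhdhhTddhddhh⇒hhhhhhddhdhhhhddhddhh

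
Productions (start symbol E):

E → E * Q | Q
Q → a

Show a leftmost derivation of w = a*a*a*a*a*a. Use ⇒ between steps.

E ⇒ E*Q ⇒ E*Q*Q ⇒ E*Q*Q*Q ⇒ E*Q*Q*Q*Q ⇒ E*Q*Q*Q*Q*Q ⇒ Q*Q*Q*Q*Q*Q ⇒ a*Q*Q*Q*Q*Q ⇒ a*a*Q*Q*Q*Q ⇒ a*a*a*Q*Q*Q ⇒ a*a*a*a*Q*Q ⇒ a*a*a*a*a*Q ⇒ a*a*a*a*a*a

E ⇒ E*Q   [E → E * Q]
E*Q ⇒ E*Q*Q   [E → E * Q]
E*Q*Q ⇒ E*Q*Q*Q   [E → E * Q]
E*Q*Q*Q ⇒ E*Q*Q*Q*Q   [E → E * Q]
E*Q*Q*Q*Q ⇒ E*Q*Q*Q*Q*Q   [E → E * Q]
E*Q*Q*Q*Q*Q ⇒ Q*Q*Q*Q*Q*Q   [E → Q]
Q*Q*Q*Q*Q*Q ⇒ a*Q*Q*Q*Q*Q   [Q → a]
a*Q*Q*Q*Q*Q ⇒ a*a*Q*Q*Q*Q   [Q → a]
a*a*Q*Q*Q*Q ⇒ a*a*a*Q*Q*Q   [Q → a]
a*a*a*Q*Q*Q ⇒ a*a*a*a*Q*Q   [Q → a]
a*a*a*a*Q*Q ⇒ a*a*a*a*a*Q   [Q → a]
a*a*a*a*a*Q ⇒ a*a*a*a*a*a   [Q → a]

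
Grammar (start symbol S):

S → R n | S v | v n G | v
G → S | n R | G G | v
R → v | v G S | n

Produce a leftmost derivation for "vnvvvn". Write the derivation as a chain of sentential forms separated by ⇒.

S ⇒ Rn   [S → R n]
Rn ⇒ vGSn   [R → v G S]
vGSn ⇒ vnRSn   [G → n R]
vnRSn ⇒ vnvSn   [R → v]
vnvSn ⇒ vnvSvn   [S → S v]
vnvSvn ⇒ vnvvvn   [S → v]

S ⇒ Rn ⇒ vGSn ⇒ vnRSn ⇒ vnvSn ⇒ vnvSvn ⇒ vnvvvn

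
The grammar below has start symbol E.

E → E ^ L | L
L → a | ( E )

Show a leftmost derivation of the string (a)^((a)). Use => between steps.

E => E^L   [E → E ^ L]
E^L => L^L   [E → L]
L^L => (E)^L   [L → ( E )]
(E)^L => (L)^L   [E → L]
(L)^L => (a)^L   [L → a]
(a)^L => (a)^(E)   [L → ( E )]
(a)^(E) => (a)^(L)   [E → L]
(a)^(L) => (a)^((E))   [L → ( E )]
(a)^((E)) => (a)^((L))   [E → L]
(a)^((L)) => (a)^((a))   [L → a]

E=>E^L=>L^L=>(E)^L=>(L)^L=>(a)^L=>(a)^(E)=>(a)^(L)=>(a)^((E))=>(a)^((L))=>(a)^((a))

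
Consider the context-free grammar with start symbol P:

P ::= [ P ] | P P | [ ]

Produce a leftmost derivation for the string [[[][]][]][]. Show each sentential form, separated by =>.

P=>PP=>[P]P=>[PP]P=>[[P]P]P=>[[PP]P]P=>[[[]P]P]P=>[[[][]]P]P=>[[[][]][]]P=>[[[][]][]][]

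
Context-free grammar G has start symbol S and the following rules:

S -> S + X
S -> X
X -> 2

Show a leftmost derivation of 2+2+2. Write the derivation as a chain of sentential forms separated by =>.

S => S+X   [S -> S + X]
S+X => S+X+X   [S -> S + X]
S+X+X => X+X+X   [S -> X]
X+X+X => 2+X+X   [X -> 2]
2+X+X => 2+2+X   [X -> 2]
2+2+X => 2+2+2   [X -> 2]

S => S+X => S+X+X => X+X+X => 2+X+X => 2+2+X => 2+2+2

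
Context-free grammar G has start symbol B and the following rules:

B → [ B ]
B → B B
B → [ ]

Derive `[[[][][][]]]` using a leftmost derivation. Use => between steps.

B => [B] => [[B]] => [[BB]] => [[BBB]] => [[[]BB]] => [[[][]B]] => [[[][]BB]] => [[[][][]B]] => [[[][][][]]]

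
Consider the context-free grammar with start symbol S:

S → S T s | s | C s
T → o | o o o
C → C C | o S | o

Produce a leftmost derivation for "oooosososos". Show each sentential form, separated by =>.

S => STs => STsTs => CsTsTs => CCsTsTs => oSCsTsTs => oCsCsTsTs => oCCsCsTsTs => ooCsCsTsTs => ooCCsCsTsTs => oooCsCsTsTs => oooosCsTsTs => oooososTsTs => oooosososTs => oooosososos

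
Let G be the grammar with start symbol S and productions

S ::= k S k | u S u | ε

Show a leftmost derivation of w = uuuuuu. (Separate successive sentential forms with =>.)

S => uSu => uuSuu => uuuSuuu => uuuuuu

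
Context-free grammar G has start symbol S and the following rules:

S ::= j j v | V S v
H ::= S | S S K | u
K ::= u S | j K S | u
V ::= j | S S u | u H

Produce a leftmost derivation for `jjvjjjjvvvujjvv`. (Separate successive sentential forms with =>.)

S => VSv => SSuSv => jjvSuSv => jjvVSvuSv => jjvjSvuSv => jjvjVSvvuSv => jjvjjSvvuSv => jjvjjjjvvvuSv => jjvjjjjvvvujjvv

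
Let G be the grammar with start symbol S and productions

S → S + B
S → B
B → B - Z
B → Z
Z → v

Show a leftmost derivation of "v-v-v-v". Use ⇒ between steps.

S ⇒ B   [S → B]
B ⇒ B-Z   [B → B - Z]
B-Z ⇒ B-Z-Z   [B → B - Z]
B-Z-Z ⇒ B-Z-Z-Z   [B → B - Z]
B-Z-Z-Z ⇒ Z-Z-Z-Z   [B → Z]
Z-Z-Z-Z ⇒ v-Z-Z-Z   [Z → v]
v-Z-Z-Z ⇒ v-v-Z-Z   [Z → v]
v-v-Z-Z ⇒ v-v-v-Z   [Z → v]
v-v-v-Z ⇒ v-v-v-v   [Z → v]

S ⇒ B ⇒ B-Z ⇒ B-Z-Z ⇒ B-Z-Z-Z ⇒ Z-Z-Z-Z ⇒ v-Z-Z-Z ⇒ v-v-Z-Z ⇒ v-v-v-Z ⇒ v-v-v-v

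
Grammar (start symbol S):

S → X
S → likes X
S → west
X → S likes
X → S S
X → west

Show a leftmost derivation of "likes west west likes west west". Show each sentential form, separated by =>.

S => X   [S → X]
X => S S   [X → S S]
S S => likes X S   [S → likes X]
likes X S => likes west S   [X → west]
likes west S => likes west X   [S → X]
likes west X => likes west S S   [X → S S]
likes west S S => likes west X S   [S → X]
likes west X S => likes west S S S   [X → S S]
likes west S S S => likes west X S S   [S → X]
likes west X S S => likes west S likes S S   [X → S likes]
likes west S likes S S => likes west X likes S S   [S → X]
likes west X likes S S => likes west west likes S S   [X → west]
likes west west likes S S => likes west west likes west S   [S → west]
likes west west likes west S => likes west west likes west west   [S → west]

S => X => S S => likes X S => likes west S => likes west X => likes west S S => likes west X S => likes west S S S => likes west X S S => likes west S likes S S => likes west X likes S S => likes west west likes S S => likes west west likes west S => likes west west likes west west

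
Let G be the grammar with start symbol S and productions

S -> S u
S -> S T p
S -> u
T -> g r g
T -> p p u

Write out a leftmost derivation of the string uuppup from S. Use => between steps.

S => STp => SuTp => uuTp => uuppup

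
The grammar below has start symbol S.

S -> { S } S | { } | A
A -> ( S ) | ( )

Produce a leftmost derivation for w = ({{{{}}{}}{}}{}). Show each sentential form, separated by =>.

S => A   [S -> A]
A => (S)   [A -> ( S )]
(S) => ({S}S)   [S -> { S } S]
({S}S) => ({{S}S}S)   [S -> { S } S]
({{S}S}S) => ({{{S}S}S}S)   [S -> { S } S]
({{{S}S}S}S) => ({{{{}}S}S}S)   [S -> { }]
({{{{}}S}S}S) => ({{{{}}{}}S}S)   [S -> { }]
({{{{}}{}}S}S) => ({{{{}}{}}{}}S)   [S -> { }]
({{{{}}{}}{}}S) => ({{{{}}{}}{}}{})   [S -> { }]

S=>A=>(S)=>({S}S)=>({{S}S}S)=>({{{S}S}S}S)=>({{{{}}S}S}S)=>({{{{}}{}}S}S)=>({{{{}}{}}{}}S)=>({{{{}}{}}{}}{})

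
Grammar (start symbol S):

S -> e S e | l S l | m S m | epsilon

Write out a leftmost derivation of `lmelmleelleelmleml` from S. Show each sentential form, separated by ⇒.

S ⇒ lSl   [S -> l S l]
lSl ⇒ lmSml   [S -> m S m]
lmSml ⇒ lmeSeml   [S -> e S e]
lmeSeml ⇒ lmelSleml   [S -> l S l]
lmelSleml ⇒ lmelmSmleml   [S -> m S m]
lmelmSmleml ⇒ lmelmlSlmleml   [S -> l S l]
lmelmlSlmleml ⇒ lmelmleSelmleml   [S -> e S e]
lmelmleSelmleml ⇒ lmelmleeSeelmleml   [S -> e S e]
lmelmleeSeelmleml ⇒ lmelmleelSleelmleml   [S -> l S l]
lmelmleelSleelmleml ⇒ lmelmleelleelmleml   [S -> epsilon]

S ⇒ lSl ⇒ lmSml ⇒ lmeSeml ⇒ lmelSleml ⇒ lmelmSmleml ⇒ lmelmlSlmleml ⇒ lmelmleSelmleml ⇒ lmelmleeSeelmleml ⇒ lmelmleelSleelmleml ⇒ lmelmleelleelmleml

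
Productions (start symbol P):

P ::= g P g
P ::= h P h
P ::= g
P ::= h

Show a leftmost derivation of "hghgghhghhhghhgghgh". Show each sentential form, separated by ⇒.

P⇒hPh⇒hgPgh⇒hghPhgh⇒hghgPghgh⇒hghggPgghgh⇒hghgghPhgghgh⇒hghgghhPhhgghgh⇒hghgghhgPghhgghgh⇒hghgghhghPhghhgghgh⇒hghgghhghhhghhgghgh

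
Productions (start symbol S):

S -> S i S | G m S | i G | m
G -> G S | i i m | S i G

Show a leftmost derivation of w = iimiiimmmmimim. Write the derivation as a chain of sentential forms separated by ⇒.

S ⇒ SiS ⇒ SiSiS ⇒ GmSiSiS ⇒ GSmSiSiS ⇒ iimSmSiSiS ⇒ iimiGmSiSiS ⇒ iimiGSmSiSiS ⇒ iimiiimSmSiSiS ⇒ iimiiimmmSiSiS ⇒ iimiiimmmmiSiS ⇒ iimiiimmmmimiS ⇒ iimiiimmmmimim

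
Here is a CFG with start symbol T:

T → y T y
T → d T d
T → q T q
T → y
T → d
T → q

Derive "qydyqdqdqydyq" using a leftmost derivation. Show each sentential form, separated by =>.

T => qTq => qyTyq => qydTdyq => qydyTydyq => qydyqTqydyq => qydyqdTdqydyq => qydyqdqdqydyq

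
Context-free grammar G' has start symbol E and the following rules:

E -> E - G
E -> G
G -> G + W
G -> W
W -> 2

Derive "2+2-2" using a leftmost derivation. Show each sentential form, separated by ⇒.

E ⇒ E-G ⇒ G-G ⇒ G+W-G ⇒ W+W-G ⇒ 2+W-G ⇒ 2+2-G ⇒ 2+2-W ⇒ 2+2-2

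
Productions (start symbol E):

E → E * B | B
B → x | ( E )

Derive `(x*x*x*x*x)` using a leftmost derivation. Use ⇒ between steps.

E ⇒ B   [E → B]
B ⇒ (E)   [B → ( E )]
(E) ⇒ (E*B)   [E → E * B]
(E*B) ⇒ (E*B*B)   [E → E * B]
(E*B*B) ⇒ (E*B*B*B)   [E → E * B]
(E*B*B*B) ⇒ (E*B*B*B*B)   [E → E * B]
(E*B*B*B*B) ⇒ (B*B*B*B*B)   [E → B]
(B*B*B*B*B) ⇒ (x*B*B*B*B)   [B → x]
(x*B*B*B*B) ⇒ (x*x*B*B*B)   [B → x]
(x*x*B*B*B) ⇒ (x*x*x*B*B)   [B → x]
(x*x*x*B*B) ⇒ (x*x*x*x*B)   [B → x]
(x*x*x*x*B) ⇒ (x*x*x*x*x)   [B → x]

E ⇒ B ⇒ (E) ⇒ (E*B) ⇒ (E*B*B) ⇒ (E*B*B*B) ⇒ (E*B*B*B*B) ⇒ (B*B*B*B*B) ⇒ (x*B*B*B*B) ⇒ (x*x*B*B*B) ⇒ (x*x*x*B*B) ⇒ (x*x*x*x*B) ⇒ (x*x*x*x*x)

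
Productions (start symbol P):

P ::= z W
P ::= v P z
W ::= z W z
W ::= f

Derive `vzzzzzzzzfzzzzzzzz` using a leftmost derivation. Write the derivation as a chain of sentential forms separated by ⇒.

P⇒vPz⇒vzWz⇒vzzWzz⇒vzzzWzzz⇒vzzzzWzzzz⇒vzzzzzWzzzzz⇒vzzzzzzWzzzzzz⇒vzzzzzzzWzzzzzzz⇒vzzzzzzzzWzzzzzzzz⇒vzzzzzzzzfzzzzzzzz

P ⇒ vPz   [P ::= v P z]
vPz ⇒ vzWz   [P ::= z W]
vzWz ⇒ vzzWzz   [W ::= z W z]
vzzWzz ⇒ vzzzWzzz   [W ::= z W z]
vzzzWzzz ⇒ vzzzzWzzzz   [W ::= z W z]
vzzzzWzzzz ⇒ vzzzzzWzzzzz   [W ::= z W z]
vzzzzzWzzzzz ⇒ vzzzzzzWzzzzzz   [W ::= z W z]
vzzzzzzWzzzzzz ⇒ vzzzzzzzWzzzzzzz   [W ::= z W z]
vzzzzzzzWzzzzzzz ⇒ vzzzzzzzzWzzzzzzzz   [W ::= z W z]
vzzzzzzzzWzzzzzzzz ⇒ vzzzzzzzzfzzzzzzzz   [W ::= f]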